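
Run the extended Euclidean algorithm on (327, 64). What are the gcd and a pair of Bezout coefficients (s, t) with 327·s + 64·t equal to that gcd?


Euclidean algorithm on (327, 64) — divide until remainder is 0:
  327 = 5 · 64 + 7
  64 = 9 · 7 + 1
  7 = 7 · 1 + 0
gcd(327, 64) = 1.
Track Bezout coefficients alongside the remainders: start with r₀ = 327 = a·1 + b·0 (s = 1, t = 0) and r₁ = 64 = a·0 + b·1 (s = 0, t = 1); each new remainder r_{k+1} = r_{k-1} − q_k·r_k inherits s_{k+1} = s_{k-1} − q_k·s_k, t_{k+1} = t_{k-1} − q_k·t_k, so r_k = a·s_k + b·t_k at every step:
  q = 5: r = 7, s = 1 − 5·0 = 1, t = 0 − 5·1 = -5  (check: 327·1 + 64·(-5) = 7)
  q = 9: r = 1, s = 0 − 9·1 = -9, t = 1 − 9·(-5) = 46  (check: 327·(-9) + 64·46 = 1)
The row with r = 1 (the gcd) gives the Bezout coefficients s = -9, t = 46.
Result: 327 · (-9) + 64 · (46) = 1.

gcd(327, 64) = 1; s = -9, t = 46 (check: 327·(-9) + 64·46 = 1).


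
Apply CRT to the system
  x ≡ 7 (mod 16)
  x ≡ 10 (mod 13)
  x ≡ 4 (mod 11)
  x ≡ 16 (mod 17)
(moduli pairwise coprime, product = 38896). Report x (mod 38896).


Product of moduli M = 16 · 13 · 11 · 17 = 38896.
Merge one congruence at a time:
  Start: x ≡ 7 (mod 16).
  Combine with x ≡ 10 (mod 13); new modulus lcm = 208.
    Write x = 7 + 16·t and substitute into x ≡ 10 (mod 13): 16·t ≡ 10 − 7 = 3 (mod 13).
    Reduce coefficients mod 13: 3·t ≡ 3 (mod 13).
    The inverse of 3 mod 13 is 9 (since 3·9 = 27 = 2·13 + 1), so t ≡ 9·3 = 27 ≡ 1 (mod 13).
    Then x = 7 + 16·1 = 23, valid modulo lcm(16, 13) = 208: x ≡ 23 (mod 208).
  Combine with x ≡ 4 (mod 11); new modulus lcm = 2288.
    Write x = 23 + 208·t and substitute into x ≡ 4 (mod 11): 208·t ≡ 4 − 23 = -19 (mod 11).
    Reduce coefficients mod 11: 10·t ≡ 3 (mod 11).
    The inverse of 10 mod 11 is 10 (since 10·10 = 100 = 9·11 + 1), so t ≡ 10·3 = 30 ≡ 8 (mod 11).
    Then x = 23 + 208·8 = 1687, valid modulo lcm(208, 11) = 2288: x ≡ 1687 (mod 2288).
  Combine with x ≡ 16 (mod 17); new modulus lcm = 38896.
    Write x = 1687 + 2288·t and substitute into x ≡ 16 (mod 17): 2288·t ≡ 16 − 1687 = -1671 (mod 17).
    Reduce coefficients mod 17: 10·t ≡ 12 (mod 17).
    The inverse of 10 mod 17 is 12 (since 10·12 = 120 = 7·17 + 1), so t ≡ 12·12 = 144 ≡ 8 (mod 17).
    Then x = 1687 + 2288·8 = 19991, valid modulo lcm(2288, 17) = 38896: x ≡ 19991 (mod 38896).
Verify against each original: 19991 mod 16 = 7, 19991 mod 13 = 10, 19991 mod 11 = 4, 19991 mod 17 = 16.

x ≡ 19991 (mod 38896).


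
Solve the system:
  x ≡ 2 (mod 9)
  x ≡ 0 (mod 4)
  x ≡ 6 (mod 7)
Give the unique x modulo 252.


Moduli 9, 4, 7 are pairwise coprime; by CRT there is a unique solution modulo M = 9 · 4 · 7 = 252.
Solve pairwise, accumulating the modulus:
  Start with x ≡ 2 (mod 9).
  Combine with x ≡ 0 (mod 4): since gcd(9, 4) = 1, we get a unique residue mod 36.
    Write x = 2 + 9·t and substitute into x ≡ 0 (mod 4): 9·t ≡ 0 − 2 = -2 (mod 4).
    Reduce coefficients mod 4: 1·t ≡ 2 (mod 4).
    So t ≡ 2 (mod 4).
    Then x = 2 + 9·2 = 20, valid modulo lcm(9, 4) = 36: x ≡ 20 (mod 36).
  Combine with x ≡ 6 (mod 7): since gcd(36, 7) = 1, we get a unique residue mod 252.
    Write x = 20 + 36·t and substitute into x ≡ 6 (mod 7): 36·t ≡ 6 − 20 = -14 (mod 7).
    Reduce coefficients mod 7: 1·t ≡ 0 (mod 7).
    So t ≡ 0 (mod 7).
    Then x = 20 + 36·0 = 20, valid modulo lcm(36, 7) = 252: x ≡ 20 (mod 252).
Verify: 20 mod 9 = 2 ✓, 20 mod 4 = 0 ✓, 20 mod 7 = 6 ✓.

x ≡ 20 (mod 252).


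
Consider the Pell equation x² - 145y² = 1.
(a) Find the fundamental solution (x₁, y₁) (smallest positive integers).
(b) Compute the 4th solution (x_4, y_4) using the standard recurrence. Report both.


Step 1: Find the fundamental solution (x₁, y₁) of x² - 145y² = 1.
  Expand √145 as a continued fraction. a₀ = ⌊√145⌋ = 12; iterate m_{k+1} = d_k·a_k − m_k, d_{k+1} = (145 − m_{k+1}²)/d_k, a_{k+1} = ⌊(a₀ + m_{k+1})/d_{k+1}⌋ (starting m₀ = 0, d₀ = 1), with convergents p_k = a_k·p_{k-1} + p_{k-2}, q_k = a_k·q_{k-1} + q_{k-2} (p₋₁ = 1, q₋₁ = 0):
  k = 0: a₀ = 12; p₀/q₀ = 12/1; p₀² − 145·q₀² = 144 − 145 = -1.
  k = 1: m = 12, d = 1, a = ⌊(12 + 12)/1⌋ = 24; p/q = (24·12 + 1)/(24·1 + 0) = 289/24; p² − 145·q² = 83521 − 83520 = 1.
  The first convergent with p² − 145·q² = 1 gives the fundamental solution (x₁, y₁) = (289, 24).
Step 2: Apply the recurrence (x_{n+1}, y_{n+1}) = (x₁x_n + 145y₁y_n, x₁y_n + y₁x_n) repeatedly.
  From (x_1, y_1) = (289, 24): x_2 = 289·289 + 145·24·24 = 167041; y_2 = 289·24 + 24·289 = 13872.
  From (x_2, y_2) = (167041, 13872): x_3 = 289·167041 + 145·24·13872 = 96549409; y_3 = 289·13872 + 24·167041 = 8017992.
  From (x_3, y_3) = (96549409, 8017992): x_4 = 289·96549409 + 145·24·8017992 = 55805391361; y_4 = 289·8017992 + 24·96549409 = 4634385504.
Step 3: Verify x_4² - 145·y_4² = 3114241704954373432321 - 3114241704954373432320 = 1 (should be 1). ✓

(x_1, y_1) = (289, 24); (x_4, y_4) = (55805391361, 4634385504).


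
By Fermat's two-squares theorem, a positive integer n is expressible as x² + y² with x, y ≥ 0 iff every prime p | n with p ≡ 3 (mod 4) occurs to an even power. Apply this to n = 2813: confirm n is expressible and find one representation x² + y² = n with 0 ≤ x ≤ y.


Step 1: Factor n = 2813 = 29 · 97.
Step 2: Check the mod-4 condition on each prime factor: 29 ≡ 1 (mod 4), exponent 1; 97 ≡ 1 (mod 4), exponent 1.
All primes ≡ 3 (mod 4) appear to even exponent (or don't appear), so by the two-squares theorem n IS expressible as a sum of two squares.
Step 3: Build a representation. Here n = 29 · 97 is a product of primes ≡ 1 (mod 4). Each prime p ≡ 1 (mod 4) is itself a sum of two squares; find a² by testing p − a² for a perfect square:
  29: 29 − 1² = 28, 29 − 2² = 25 = 5² ⇒ 29 = 2² + 5².
  97: 97 − 1² = 96, 97 − 2² = 93, 97 − 3² = 88, 97 − 4² = 81 = 9² ⇒ 97 = 4² + 9².
  Combine using the Brahmagupta–Fibonacci identity (a² + b²)(c² + d²) = (ac − bd)² + (ad + bc)² = (ac + bd)² + (ad − bc)²:
  29 · 97 = 2813: from (2² + 5²)(4² + 9²), take (2·4 − 5·9, 2·9 + 5·4) = (8 − 45, 18 + 20) = (-37, 38); dropping signs (only squares matter) gives (37, 38); check 37² + 38² = 1369 + 1444 = 2813 ✓.
Step 4: Order so x ≤ y and verify: 37² + 38² = 1369 + 1444 = 2813 = n. ✓

n = 2813 = 37² + 38² (one valid representation with x ≤ y).


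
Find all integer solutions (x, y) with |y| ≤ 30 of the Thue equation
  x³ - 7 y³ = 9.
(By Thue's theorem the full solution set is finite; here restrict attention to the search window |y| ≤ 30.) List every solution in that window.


The equation is x³ - 7y³ = 9. For fixed y, x³ = 7·y³ + 9, so a solution requires the RHS to be a perfect cube.
Strategy: iterate y from -30 to 30, compute RHS = 7·y³ + 9, and check whether it is a (positive or negative) perfect cube.
Check small values of y:
  y = 0: RHS = 9 is not a perfect cube.
  y = 1: RHS = 16 is not a perfect cube.
  y = -1: RHS = 2 is not a perfect cube.
  y = 2: RHS = 65 is not a perfect cube.
  y = -2: RHS = -47 is not a perfect cube.
  y = 3: RHS = 198 is not a perfect cube.
  y = -3: RHS = -180 is not a perfect cube.
Continuing the search up to |y| = 30 finds no solutions either.
No (x, y) in the scanned range satisfies the equation.

No integer solutions with |y| ≤ 30.


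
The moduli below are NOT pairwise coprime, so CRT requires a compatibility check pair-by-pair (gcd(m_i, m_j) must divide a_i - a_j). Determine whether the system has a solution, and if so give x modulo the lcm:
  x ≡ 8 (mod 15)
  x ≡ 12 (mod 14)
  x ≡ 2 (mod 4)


Moduli 15, 14, 4 are not pairwise coprime, so CRT works modulo lcm(m_i) when all pairwise compatibility conditions hold.
Pairwise compatibility: gcd(m_i, m_j) must divide a_i - a_j for every pair.
Merge one congruence at a time:
  Start: x ≡ 8 (mod 15).
  Combine with x ≡ 12 (mod 14): gcd(15, 14) = 1; 12 - 8 = 4, which IS divisible by 1, so compatible.
    Write x = 8 + 15·t and substitute into x ≡ 12 (mod 14): 15·t ≡ 12 − 8 = 4 (mod 14).
    Reduce coefficients mod 14: 1·t ≡ 4 (mod 14).
    So t ≡ 4 (mod 14).
    Then x = 8 + 15·4 = 68, valid modulo lcm(15, 14) = 210: x ≡ 68 (mod 210).
  Combine with x ≡ 2 (mod 4): gcd(210, 4) = 2; 2 - 68 = -66, which IS divisible by 2, so compatible.
    Write x = 68 + 210·t and substitute into x ≡ 2 (mod 4): 210·t ≡ 2 − 68 = -66 (mod 4).
    Divide the congruence (and modulus) by g = 2: 105·t ≡ -33 (mod 2).
    Reduce coefficients mod 2: 1·t ≡ 1 (mod 2).
    So t ≡ 1 (mod 2).
    Then x = 68 + 210·1 = 278, valid modulo lcm(210, 4) = 420: x ≡ 278 (mod 420).
Verify: 278 mod 15 = 8, 278 mod 14 = 12, 278 mod 4 = 2.

x ≡ 278 (mod 420).


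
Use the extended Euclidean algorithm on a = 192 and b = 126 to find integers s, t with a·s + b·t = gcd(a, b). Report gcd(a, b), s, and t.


Euclidean algorithm on (192, 126) — divide until remainder is 0:
  192 = 1 · 126 + 66
  126 = 1 · 66 + 60
  66 = 1 · 60 + 6
  60 = 10 · 6 + 0
gcd(192, 126) = 6.
Track Bezout coefficients alongside the remainders: start with r₀ = 192 = a·1 + b·0 (s = 1, t = 0) and r₁ = 126 = a·0 + b·1 (s = 0, t = 1); each new remainder r_{k+1} = r_{k-1} − q_k·r_k inherits s_{k+1} = s_{k-1} − q_k·s_k, t_{k+1} = t_{k-1} − q_k·t_k, so r_k = a·s_k + b·t_k at every step:
  q = 1: r = 66, s = 1 − 1·0 = 1, t = 0 − 1·1 = -1  (check: 192·1 + 126·(-1) = 66)
  q = 1: r = 60, s = 0 − 1·1 = -1, t = 1 − 1·(-1) = 2  (check: 192·(-1) + 126·2 = 60)
  q = 1: r = 6, s = 1 − 1·(-1) = 2, t = -1 − 1·2 = -3  (check: 192·2 + 126·(-3) = 6)
The row with r = 6 (the gcd) gives the Bezout coefficients s = 2, t = -3.
Result: 192 · (2) + 126 · (-3) = 6.

gcd(192, 126) = 6; s = 2, t = -3 (check: 192·2 + 126·(-3) = 6).


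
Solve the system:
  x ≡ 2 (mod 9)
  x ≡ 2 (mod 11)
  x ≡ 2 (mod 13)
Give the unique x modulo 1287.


Moduli 9, 11, 13 are pairwise coprime; by CRT there is a unique solution modulo M = 9 · 11 · 13 = 1287.
Solve pairwise, accumulating the modulus:
  Start with x ≡ 2 (mod 9).
  Combine with x ≡ 2 (mod 11): since gcd(9, 11) = 1, we get a unique residue mod 99.
    Write x = 2 + 9·t and substitute into x ≡ 2 (mod 11): 9·t ≡ 2 − 2 = 0 (mod 11).
    The inverse of 9 mod 11 is 5 (since 9·5 = 45 = 4·11 + 1), so t ≡ 5·0 = 0 ≡ 0 (mod 11).
    Then x = 2 + 9·0 = 2, valid modulo lcm(9, 11) = 99: x ≡ 2 (mod 99).
  Combine with x ≡ 2 (mod 13): since gcd(99, 13) = 1, we get a unique residue mod 1287.
    Write x = 2 + 99·t and substitute into x ≡ 2 (mod 13): 99·t ≡ 2 − 2 = 0 (mod 13).
    Reduce coefficients mod 13: 8·t ≡ 0 (mod 13).
    The inverse of 8 mod 13 is 5 (since 8·5 = 40 = 3·13 + 1), so t ≡ 5·0 = 0 ≡ 0 (mod 13).
    Then x = 2 + 99·0 = 2, valid modulo lcm(99, 13) = 1287: x ≡ 2 (mod 1287).
Verify: 2 mod 9 = 2 ✓, 2 mod 11 = 2 ✓, 2 mod 13 = 2 ✓.

x ≡ 2 (mod 1287).


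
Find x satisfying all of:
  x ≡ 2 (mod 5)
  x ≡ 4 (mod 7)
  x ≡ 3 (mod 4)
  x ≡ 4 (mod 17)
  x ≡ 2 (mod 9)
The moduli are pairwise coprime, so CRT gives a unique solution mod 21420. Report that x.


Product of moduli M = 5 · 7 · 4 · 17 · 9 = 21420.
Merge one congruence at a time:
  Start: x ≡ 2 (mod 5).
  Combine with x ≡ 4 (mod 7); new modulus lcm = 35.
    Write x = 2 + 5·t and substitute into x ≡ 4 (mod 7): 5·t ≡ 4 − 2 = 2 (mod 7).
    The inverse of 5 mod 7 is 3 (since 5·3 = 15 = 2·7 + 1), so t ≡ 3·2 = 6 ≡ 6 (mod 7).
    Then x = 2 + 5·6 = 32, valid modulo lcm(5, 7) = 35: x ≡ 32 (mod 35).
  Combine with x ≡ 3 (mod 4); new modulus lcm = 140.
    Write x = 32 + 35·t and substitute into x ≡ 3 (mod 4): 35·t ≡ 3 − 32 = -29 (mod 4).
    Reduce coefficients mod 4: 3·t ≡ 3 (mod 4).
    The inverse of 3 mod 4 is 3 (since 3·3 = 9 = 2·4 + 1), so t ≡ 3·3 = 9 ≡ 1 (mod 4).
    Then x = 32 + 35·1 = 67, valid modulo lcm(35, 4) = 140: x ≡ 67 (mod 140).
  Combine with x ≡ 4 (mod 17); new modulus lcm = 2380.
    Write x = 67 + 140·t and substitute into x ≡ 4 (mod 17): 140·t ≡ 4 − 67 = -63 (mod 17).
    Reduce coefficients mod 17: 4·t ≡ 5 (mod 17).
    The inverse of 4 mod 17 is 13 (since 4·13 = 52 = 3·17 + 1), so t ≡ 13·5 = 65 ≡ 14 (mod 17).
    Then x = 67 + 140·14 = 2027, valid modulo lcm(140, 17) = 2380: x ≡ 2027 (mod 2380).
  Combine with x ≡ 2 (mod 9); new modulus lcm = 21420.
    Write x = 2027 + 2380·t and substitute into x ≡ 2 (mod 9): 2380·t ≡ 2 − 2027 = -2025 (mod 9).
    Reduce coefficients mod 9: 4·t ≡ 0 (mod 9).
    The inverse of 4 mod 9 is 7 (since 4·7 = 28 = 3·9 + 1), so t ≡ 7·0 = 0 ≡ 0 (mod 9).
    Then x = 2027 + 2380·0 = 2027, valid modulo lcm(2380, 9) = 21420: x ≡ 2027 (mod 21420).
Verify against each original: 2027 mod 5 = 2, 2027 mod 7 = 4, 2027 mod 4 = 3, 2027 mod 17 = 4, 2027 mod 9 = 2.

x ≡ 2027 (mod 21420).


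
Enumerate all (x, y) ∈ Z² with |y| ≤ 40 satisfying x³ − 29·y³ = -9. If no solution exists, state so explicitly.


The equation is x³ - 29y³ = -9. For fixed y, x³ = 29·y³ − 9, so a solution requires the RHS to be a perfect cube.
Strategy: iterate y from -40 to 40, compute RHS = 29·y³ − 9, and check whether it is a (positive or negative) perfect cube.
Check small values of y:
  y = 0: RHS = -9 is not a perfect cube.
  y = 1: RHS = 20 is not a perfect cube.
  y = -1: RHS = -38 is not a perfect cube.
  y = 2: RHS = 223 is not a perfect cube.
  y = -2: RHS = -241 is not a perfect cube.
  y = 3: RHS = 774 is not a perfect cube.
  y = -3: RHS = -792 is not a perfect cube.
Continuing the search up to |y| = 40 finds no solutions either.
No (x, y) in the scanned range satisfies the equation.

No integer solutions with |y| ≤ 40.


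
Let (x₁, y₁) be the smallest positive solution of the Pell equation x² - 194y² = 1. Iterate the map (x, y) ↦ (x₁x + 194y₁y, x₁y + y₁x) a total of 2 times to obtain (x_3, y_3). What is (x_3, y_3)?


Step 1: Find the fundamental solution (x₁, y₁) of x² - 194y² = 1.
  Expand √194 as a continued fraction. a₀ = ⌊√194⌋ = 13; iterate m_{k+1} = d_k·a_k − m_k, d_{k+1} = (194 − m_{k+1}²)/d_k, a_{k+1} = ⌊(a₀ + m_{k+1})/d_{k+1}⌋ (starting m₀ = 0, d₀ = 1), with convergents p_k = a_k·p_{k-1} + p_{k-2}, q_k = a_k·q_{k-1} + q_{k-2} (p₋₁ = 1, q₋₁ = 0):
  k = 0: a₀ = 13; p₀/q₀ = 13/1; p₀² − 194·q₀² = 169 − 194 = -25.
  k = 1: m = 13, d = 25, a = ⌊(13 + 13)/25⌋ = 1; p/q = (1·13 + 1)/(1·1 + 0) = 14/1; p² − 194·q² = 196 − 194 = 2.
  k = 2: m = 12, d = 2, a = ⌊(13 + 12)/2⌋ = 12; p/q = (12·14 + 13)/(12·1 + 1) = 181/13; p² − 194·q² = 32761 − 32786 = -25.
  k = 3: m = 12, d = 25, a = ⌊(13 + 12)/25⌋ = 1; p/q = (1·181 + 14)/(1·13 + 1) = 195/14; p² − 194·q² = 38025 − 38024 = 1.
  The first convergent with p² − 194·q² = 1 gives the fundamental solution (x₁, y₁) = (195, 14).
Step 2: Apply the recurrence (x_{n+1}, y_{n+1}) = (x₁x_n + 194y₁y_n, x₁y_n + y₁x_n) repeatedly.
  From (x_1, y_1) = (195, 14): x_2 = 195·195 + 194·14·14 = 76049; y_2 = 195·14 + 14·195 = 5460.
  From (x_2, y_2) = (76049, 5460): x_3 = 195·76049 + 194·14·5460 = 29658915; y_3 = 195·5460 + 14·76049 = 2129386.
Step 3: Verify x_3² - 194·y_3² = 879651238977225 - 879651238977224 = 1 (should be 1). ✓

(x_1, y_1) = (195, 14); (x_3, y_3) = (29658915, 2129386).


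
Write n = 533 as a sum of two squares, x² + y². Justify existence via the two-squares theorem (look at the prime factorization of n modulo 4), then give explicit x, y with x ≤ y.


Step 1: Factor n = 533 = 13 · 41.
Step 2: Check the mod-4 condition on each prime factor: 13 ≡ 1 (mod 4), exponent 1; 41 ≡ 1 (mod 4), exponent 1.
All primes ≡ 3 (mod 4) appear to even exponent (or don't appear), so by the two-squares theorem n IS expressible as a sum of two squares.
Step 3: Build a representation. Here n = 13 · 41 is a product of primes ≡ 1 (mod 4). Each prime p ≡ 1 (mod 4) is itself a sum of two squares; find a² by testing p − a² for a perfect square:
  13: 13 − 1² = 12, 13 − 2² = 9 = 3² ⇒ 13 = 2² + 3².
  41: 41 − 1² = 40, 41 − 2² = 37, 41 − 3² = 32, 41 − 4² = 25 = 5² ⇒ 41 = 4² + 5².
  Combine using the Brahmagupta–Fibonacci identity (a² + b²)(c² + d²) = (ac − bd)² + (ad + bc)² = (ac + bd)² + (ad − bc)²:
  13 · 41 = 533: from (2² + 3²)(4² + 5²), take (2·4 − 3·5, 2·5 + 3·4) = (8 − 15, 10 + 12) = (-7, 22); dropping signs (only squares matter) gives (7, 22); check 7² + 22² = 49 + 484 = 533 ✓.
Step 4: Order so x ≤ y and verify: 7² + 22² = 49 + 484 = 533 = n. ✓

n = 533 = 7² + 22² (one valid representation with x ≤ y).


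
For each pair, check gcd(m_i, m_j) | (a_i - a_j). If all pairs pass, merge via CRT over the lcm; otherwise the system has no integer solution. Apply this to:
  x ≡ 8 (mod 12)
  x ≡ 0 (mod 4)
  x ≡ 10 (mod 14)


Moduli 12, 4, 14 are not pairwise coprime, so CRT works modulo lcm(m_i) when all pairwise compatibility conditions hold.
Pairwise compatibility: gcd(m_i, m_j) must divide a_i - a_j for every pair.
Merge one congruence at a time:
  Start: x ≡ 8 (mod 12).
  Combine with x ≡ 0 (mod 4): gcd(12, 4) = 4; 0 - 8 = -8, which IS divisible by 4, so compatible.
    Write x = 8 + 12·t and substitute into x ≡ 0 (mod 4): 12·t ≡ 0 − 8 = -8 (mod 4).
    Divide the congruence (and modulus) by g = 4: 3·t ≡ -2 (mod 1).
    Modulo 1 every t works; take t = 0.
    Then x = 8 + 12·0 = 8, valid modulo lcm(12, 4) = 12: x ≡ 8 (mod 12).
  Combine with x ≡ 10 (mod 14): gcd(12, 14) = 2; 10 - 8 = 2, which IS divisible by 2, so compatible.
    Write x = 8 + 12·t and substitute into x ≡ 10 (mod 14): 12·t ≡ 10 − 8 = 2 (mod 14).
    Divide the congruence (and modulus) by g = 2: 6·t ≡ 1 (mod 7).
    The inverse of 6 mod 7 is 6 (since 6·6 = 36 = 5·7 + 1), so t ≡ 6·1 = 6 ≡ 6 (mod 7).
    Then x = 8 + 12·6 = 80, valid modulo lcm(12, 14) = 84: x ≡ 80 (mod 84).
Verify: 80 mod 12 = 8, 80 mod 4 = 0, 80 mod 14 = 10.

x ≡ 80 (mod 84).


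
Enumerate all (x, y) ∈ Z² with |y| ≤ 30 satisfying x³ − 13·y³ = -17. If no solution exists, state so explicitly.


The equation is x³ - 13y³ = -17. For fixed y, x³ = 13·y³ − 17, so a solution requires the RHS to be a perfect cube.
Strategy: iterate y from -30 to 30, compute RHS = 13·y³ − 17, and check whether it is a (positive or negative) perfect cube.
Check small values of y:
  y = 0: RHS = -17 is not a perfect cube.
  y = 1: RHS = -4 is not a perfect cube.
  y = -1: RHS = -30 is not a perfect cube.
  y = 2: RHS = 87 is not a perfect cube.
  y = -2: RHS = -121 is not a perfect cube.
  y = 3: RHS = 334 is not a perfect cube.
  y = -3: RHS = -368 is not a perfect cube.
Continuing the search up to |y| = 30 finds no solutions either.
No (x, y) in the scanned range satisfies the equation.

No integer solutions with |y| ≤ 30.


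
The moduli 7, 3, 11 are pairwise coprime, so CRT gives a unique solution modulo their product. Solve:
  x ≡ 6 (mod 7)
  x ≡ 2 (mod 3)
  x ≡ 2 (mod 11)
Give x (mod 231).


Moduli 7, 3, 11 are pairwise coprime; by CRT there is a unique solution modulo M = 7 · 3 · 11 = 231.
Solve pairwise, accumulating the modulus:
  Start with x ≡ 6 (mod 7).
  Combine with x ≡ 2 (mod 3): since gcd(7, 3) = 1, we get a unique residue mod 21.
    Write x = 6 + 7·t and substitute into x ≡ 2 (mod 3): 7·t ≡ 2 − 6 = -4 (mod 3).
    Reduce coefficients mod 3: 1·t ≡ 2 (mod 3).
    So t ≡ 2 (mod 3).
    Then x = 6 + 7·2 = 20, valid modulo lcm(7, 3) = 21: x ≡ 20 (mod 21).
  Combine with x ≡ 2 (mod 11): since gcd(21, 11) = 1, we get a unique residue mod 231.
    Write x = 20 + 21·t and substitute into x ≡ 2 (mod 11): 21·t ≡ 2 − 20 = -18 (mod 11).
    Reduce coefficients mod 11: 10·t ≡ 4 (mod 11).
    The inverse of 10 mod 11 is 10 (since 10·10 = 100 = 9·11 + 1), so t ≡ 10·4 = 40 ≡ 7 (mod 11).
    Then x = 20 + 21·7 = 167, valid modulo lcm(21, 11) = 231: x ≡ 167 (mod 231).
Verify: 167 mod 7 = 6 ✓, 167 mod 3 = 2 ✓, 167 mod 11 = 2 ✓.

x ≡ 167 (mod 231).


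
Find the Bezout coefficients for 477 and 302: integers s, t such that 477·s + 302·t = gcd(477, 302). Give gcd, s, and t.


Euclidean algorithm on (477, 302) — divide until remainder is 0:
  477 = 1 · 302 + 175
  302 = 1 · 175 + 127
  175 = 1 · 127 + 48
  127 = 2 · 48 + 31
  48 = 1 · 31 + 17
  31 = 1 · 17 + 14
  17 = 1 · 14 + 3
  14 = 4 · 3 + 2
  3 = 1 · 2 + 1
  2 = 2 · 1 + 0
gcd(477, 302) = 1.
Track Bezout coefficients alongside the remainders: start with r₀ = 477 = a·1 + b·0 (s = 1, t = 0) and r₁ = 302 = a·0 + b·1 (s = 0, t = 1); each new remainder r_{k+1} = r_{k-1} − q_k·r_k inherits s_{k+1} = s_{k-1} − q_k·s_k, t_{k+1} = t_{k-1} − q_k·t_k, so r_k = a·s_k + b·t_k at every step:
  q = 1: r = 175, s = 1 − 1·0 = 1, t = 0 − 1·1 = -1  (check: 477·1 + 302·(-1) = 175)
  q = 1: r = 127, s = 0 − 1·1 = -1, t = 1 − 1·(-1) = 2  (check: 477·(-1) + 302·2 = 127)
  q = 1: r = 48, s = 1 − 1·(-1) = 2, t = -1 − 1·2 = -3  (check: 477·2 + 302·(-3) = 48)
  q = 2: r = 31, s = -1 − 2·2 = -5, t = 2 − 2·(-3) = 8  (check: 477·(-5) + 302·8 = 31)
  q = 1: r = 17, s = 2 − 1·(-5) = 7, t = -3 − 1·8 = -11  (check: 477·7 + 302·(-11) = 17)
  q = 1: r = 14, s = -5 − 1·7 = -12, t = 8 − 1·(-11) = 19  (check: 477·(-12) + 302·19 = 14)
  q = 1: r = 3, s = 7 − 1·(-12) = 19, t = -11 − 1·19 = -30  (check: 477·19 + 302·(-30) = 3)
  q = 4: r = 2, s = -12 − 4·19 = -88, t = 19 − 4·(-30) = 139  (check: 477·(-88) + 302·139 = 2)
  q = 1: r = 1, s = 19 − 1·(-88) = 107, t = -30 − 1·139 = -169  (check: 477·107 + 302·(-169) = 1)
The row with r = 1 (the gcd) gives the Bezout coefficients s = 107, t = -169.
Result: 477 · (107) + 302 · (-169) = 1.

gcd(477, 302) = 1; s = 107, t = -169 (check: 477·107 + 302·(-169) = 1).


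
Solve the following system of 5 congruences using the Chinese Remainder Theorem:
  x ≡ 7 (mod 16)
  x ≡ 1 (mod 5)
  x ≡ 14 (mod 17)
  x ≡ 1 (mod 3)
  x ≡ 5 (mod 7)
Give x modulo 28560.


Product of moduli M = 16 · 5 · 17 · 3 · 7 = 28560.
Merge one congruence at a time:
  Start: x ≡ 7 (mod 16).
  Combine with x ≡ 1 (mod 5); new modulus lcm = 80.
    Write x = 7 + 16·t and substitute into x ≡ 1 (mod 5): 16·t ≡ 1 − 7 = -6 (mod 5).
    Reduce coefficients mod 5: 1·t ≡ 4 (mod 5).
    So t ≡ 4 (mod 5).
    Then x = 7 + 16·4 = 71, valid modulo lcm(16, 5) = 80: x ≡ 71 (mod 80).
  Combine with x ≡ 14 (mod 17); new modulus lcm = 1360.
    Write x = 71 + 80·t and substitute into x ≡ 14 (mod 17): 80·t ≡ 14 − 71 = -57 (mod 17).
    Reduce coefficients mod 17: 12·t ≡ 11 (mod 17).
    The inverse of 12 mod 17 is 10 (since 12·10 = 120 = 7·17 + 1), so t ≡ 10·11 = 110 ≡ 8 (mod 17).
    Then x = 71 + 80·8 = 711, valid modulo lcm(80, 17) = 1360: x ≡ 711 (mod 1360).
  Combine with x ≡ 1 (mod 3); new modulus lcm = 4080.
    Write x = 711 + 1360·t and substitute into x ≡ 1 (mod 3): 1360·t ≡ 1 − 711 = -710 (mod 3).
    Reduce coefficients mod 3: 1·t ≡ 1 (mod 3).
    So t ≡ 1 (mod 3).
    Then x = 711 + 1360·1 = 2071, valid modulo lcm(1360, 3) = 4080: x ≡ 2071 (mod 4080).
  Combine with x ≡ 5 (mod 7); new modulus lcm = 28560.
    Write x = 2071 + 4080·t and substitute into x ≡ 5 (mod 7): 4080·t ≡ 5 − 2071 = -2066 (mod 7).
    Reduce coefficients mod 7: 6·t ≡ 6 (mod 7).
    The inverse of 6 mod 7 is 6 (since 6·6 = 36 = 5·7 + 1), so t ≡ 6·6 = 36 ≡ 1 (mod 7).
    Then x = 2071 + 4080·1 = 6151, valid modulo lcm(4080, 7) = 28560: x ≡ 6151 (mod 28560).
Verify against each original: 6151 mod 16 = 7, 6151 mod 5 = 1, 6151 mod 17 = 14, 6151 mod 3 = 1, 6151 mod 7 = 5.

x ≡ 6151 (mod 28560).


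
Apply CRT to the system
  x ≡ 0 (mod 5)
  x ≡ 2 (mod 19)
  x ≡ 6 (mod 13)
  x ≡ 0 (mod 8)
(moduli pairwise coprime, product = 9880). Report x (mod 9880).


Product of moduli M = 5 · 19 · 13 · 8 = 9880.
Merge one congruence at a time:
  Start: x ≡ 0 (mod 5).
  Combine with x ≡ 2 (mod 19); new modulus lcm = 95.
    Write x = 0 + 5·t and substitute into x ≡ 2 (mod 19): 5·t ≡ 2 − 0 = 2 (mod 19).
    The inverse of 5 mod 19 is 4 (since 5·4 = 20 = 1·19 + 1), so t ≡ 4·2 = 8 ≡ 8 (mod 19).
    Then x = 0 + 5·8 = 40, valid modulo lcm(5, 19) = 95: x ≡ 40 (mod 95).
  Combine with x ≡ 6 (mod 13); new modulus lcm = 1235.
    Write x = 40 + 95·t and substitute into x ≡ 6 (mod 13): 95·t ≡ 6 − 40 = -34 (mod 13).
    Reduce coefficients mod 13: 4·t ≡ 5 (mod 13).
    The inverse of 4 mod 13 is 10 (since 4·10 = 40 = 3·13 + 1), so t ≡ 10·5 = 50 ≡ 11 (mod 13).
    Then x = 40 + 95·11 = 1085, valid modulo lcm(95, 13) = 1235: x ≡ 1085 (mod 1235).
  Combine with x ≡ 0 (mod 8); new modulus lcm = 9880.
    Write x = 1085 + 1235·t and substitute into x ≡ 0 (mod 8): 1235·t ≡ 0 − 1085 = -1085 (mod 8).
    Reduce coefficients mod 8: 3·t ≡ 3 (mod 8).
    The inverse of 3 mod 8 is 3 (since 3·3 = 9 = 1·8 + 1), so t ≡ 3·3 = 9 ≡ 1 (mod 8).
    Then x = 1085 + 1235·1 = 2320, valid modulo lcm(1235, 8) = 9880: x ≡ 2320 (mod 9880).
Verify against each original: 2320 mod 5 = 0, 2320 mod 19 = 2, 2320 mod 13 = 6, 2320 mod 8 = 0.

x ≡ 2320 (mod 9880).


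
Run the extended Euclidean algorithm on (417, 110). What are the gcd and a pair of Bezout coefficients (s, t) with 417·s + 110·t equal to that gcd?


Euclidean algorithm on (417, 110) — divide until remainder is 0:
  417 = 3 · 110 + 87
  110 = 1 · 87 + 23
  87 = 3 · 23 + 18
  23 = 1 · 18 + 5
  18 = 3 · 5 + 3
  5 = 1 · 3 + 2
  3 = 1 · 2 + 1
  2 = 2 · 1 + 0
gcd(417, 110) = 1.
Track Bezout coefficients alongside the remainders: start with r₀ = 417 = a·1 + b·0 (s = 1, t = 0) and r₁ = 110 = a·0 + b·1 (s = 0, t = 1); each new remainder r_{k+1} = r_{k-1} − q_k·r_k inherits s_{k+1} = s_{k-1} − q_k·s_k, t_{k+1} = t_{k-1} − q_k·t_k, so r_k = a·s_k + b·t_k at every step:
  q = 3: r = 87, s = 1 − 3·0 = 1, t = 0 − 3·1 = -3  (check: 417·1 + 110·(-3) = 87)
  q = 1: r = 23, s = 0 − 1·1 = -1, t = 1 − 1·(-3) = 4  (check: 417·(-1) + 110·4 = 23)
  q = 3: r = 18, s = 1 − 3·(-1) = 4, t = -3 − 3·4 = -15  (check: 417·4 + 110·(-15) = 18)
  q = 1: r = 5, s = -1 − 1·4 = -5, t = 4 − 1·(-15) = 19  (check: 417·(-5) + 110·19 = 5)
  q = 3: r = 3, s = 4 − 3·(-5) = 19, t = -15 − 3·19 = -72  (check: 417·19 + 110·(-72) = 3)
  q = 1: r = 2, s = -5 − 1·19 = -24, t = 19 − 1·(-72) = 91  (check: 417·(-24) + 110·91 = 2)
  q = 1: r = 1, s = 19 − 1·(-24) = 43, t = -72 − 1·91 = -163  (check: 417·43 + 110·(-163) = 1)
The row with r = 1 (the gcd) gives the Bezout coefficients s = 43, t = -163.
Result: 417 · (43) + 110 · (-163) = 1.

gcd(417, 110) = 1; s = 43, t = -163 (check: 417·43 + 110·(-163) = 1).


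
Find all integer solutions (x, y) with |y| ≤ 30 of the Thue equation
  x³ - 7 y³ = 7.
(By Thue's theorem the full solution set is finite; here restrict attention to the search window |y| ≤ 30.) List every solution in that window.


The equation is x³ - 7y³ = 7. For fixed y, x³ = 7·y³ + 7, so a solution requires the RHS to be a perfect cube.
Strategy: iterate y from -30 to 30, compute RHS = 7·y³ + 7, and check whether it is a (positive or negative) perfect cube.
Check small values of y:
  y = 0: RHS = 7 is not a perfect cube.
  y = 1: RHS = 14 is not a perfect cube.
  y = -1: RHS = 0 = (0)³ ⇒ x = 0 works.
  y = 2: RHS = 63 is not a perfect cube.
  y = -2: RHS = -49 is not a perfect cube.
  y = 3: RHS = 196 is not a perfect cube.
  y = -3: RHS = -182 is not a perfect cube.
Continuing the search up to |y| = 30 finds no further solutions beyond those listed.
Collected solutions: (0, -1).

Solutions (with |y| ≤ 30): (0, -1).


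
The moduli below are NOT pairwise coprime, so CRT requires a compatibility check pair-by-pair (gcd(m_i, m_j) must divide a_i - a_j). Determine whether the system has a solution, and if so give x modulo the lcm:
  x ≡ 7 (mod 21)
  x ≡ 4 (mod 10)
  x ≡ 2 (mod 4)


Moduli 21, 10, 4 are not pairwise coprime, so CRT works modulo lcm(m_i) when all pairwise compatibility conditions hold.
Pairwise compatibility: gcd(m_i, m_j) must divide a_i - a_j for every pair.
Merge one congruence at a time:
  Start: x ≡ 7 (mod 21).
  Combine with x ≡ 4 (mod 10): gcd(21, 10) = 1; 4 - 7 = -3, which IS divisible by 1, so compatible.
    Write x = 7 + 21·t and substitute into x ≡ 4 (mod 10): 21·t ≡ 4 − 7 = -3 (mod 10).
    Reduce coefficients mod 10: 1·t ≡ 7 (mod 10).
    So t ≡ 7 (mod 10).
    Then x = 7 + 21·7 = 154, valid modulo lcm(21, 10) = 210: x ≡ 154 (mod 210).
  Combine with x ≡ 2 (mod 4): gcd(210, 4) = 2; 2 - 154 = -152, which IS divisible by 2, so compatible.
    Write x = 154 + 210·t and substitute into x ≡ 2 (mod 4): 210·t ≡ 2 − 154 = -152 (mod 4).
    Divide the congruence (and modulus) by g = 2: 105·t ≡ -76 (mod 2).
    Reduce coefficients mod 2: 1·t ≡ 0 (mod 2).
    So t ≡ 0 (mod 2).
    Then x = 154 + 210·0 = 154, valid modulo lcm(210, 4) = 420: x ≡ 154 (mod 420).
Verify: 154 mod 21 = 7, 154 mod 10 = 4, 154 mod 4 = 2.

x ≡ 154 (mod 420).


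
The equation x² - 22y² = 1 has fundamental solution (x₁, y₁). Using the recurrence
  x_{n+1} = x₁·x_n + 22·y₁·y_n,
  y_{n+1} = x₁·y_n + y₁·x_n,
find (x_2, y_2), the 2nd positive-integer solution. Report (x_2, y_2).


Step 1: Find the fundamental solution (x₁, y₁) of x² - 22y² = 1.
  Expand √22 as a continued fraction. a₀ = ⌊√22⌋ = 4; iterate m_{k+1} = d_k·a_k − m_k, d_{k+1} = (22 − m_{k+1}²)/d_k, a_{k+1} = ⌊(a₀ + m_{k+1})/d_{k+1}⌋ (starting m₀ = 0, d₀ = 1), with convergents p_k = a_k·p_{k-1} + p_{k-2}, q_k = a_k·q_{k-1} + q_{k-2} (p₋₁ = 1, q₋₁ = 0):
  k = 0: a₀ = 4; p₀/q₀ = 4/1; p₀² − 22·q₀² = 16 − 22 = -6.
  k = 1: m = 4, d = 6, a = ⌊(4 + 4)/6⌋ = 1; p/q = (1·4 + 1)/(1·1 + 0) = 5/1; p² − 22·q² = 25 − 22 = 3.
  k = 2: m = 2, d = 3, a = ⌊(4 + 2)/3⌋ = 2; p/q = (2·5 + 4)/(2·1 + 1) = 14/3; p² − 22·q² = 196 − 198 = -2.
  k = 3: m = 4, d = 2, a = ⌊(4 + 4)/2⌋ = 4; p/q = (4·14 + 5)/(4·3 + 1) = 61/13; p² − 22·q² = 3721 − 3718 = 3.
  k = 4: m = 4, d = 3, a = ⌊(4 + 4)/3⌋ = 2; p/q = (2·61 + 14)/(2·13 + 3) = 136/29; p² − 22·q² = 18496 − 18502 = -6.
  k = 5: m = 2, d = 6, a = ⌊(4 + 2)/6⌋ = 1; p/q = (1·136 + 61)/(1·29 + 13) = 197/42; p² − 22·q² = 38809 − 38808 = 1.
  The first convergent with p² − 22·q² = 1 gives the fundamental solution (x₁, y₁) = (197, 42).
Step 2: Apply the recurrence (x_{n+1}, y_{n+1}) = (x₁x_n + 22y₁y_n, x₁y_n + y₁x_n) repeatedly.
  From (x_1, y_1) = (197, 42): x_2 = 197·197 + 22·42·42 = 77617; y_2 = 197·42 + 42·197 = 16548.
Step 3: Verify x_2² - 22·y_2² = 6024398689 - 6024398688 = 1 (should be 1). ✓

(x_1, y_1) = (197, 42); (x_2, y_2) = (77617, 16548).


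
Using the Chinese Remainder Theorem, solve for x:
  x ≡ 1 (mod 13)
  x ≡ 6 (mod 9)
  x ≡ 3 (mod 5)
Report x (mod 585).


Moduli 13, 9, 5 are pairwise coprime; by CRT there is a unique solution modulo M = 13 · 9 · 5 = 585.
Solve pairwise, accumulating the modulus:
  Start with x ≡ 1 (mod 13).
  Combine with x ≡ 6 (mod 9): since gcd(13, 9) = 1, we get a unique residue mod 117.
    Write x = 1 + 13·t and substitute into x ≡ 6 (mod 9): 13·t ≡ 6 − 1 = 5 (mod 9).
    Reduce coefficients mod 9: 4·t ≡ 5 (mod 9).
    The inverse of 4 mod 9 is 7 (since 4·7 = 28 = 3·9 + 1), so t ≡ 7·5 = 35 ≡ 8 (mod 9).
    Then x = 1 + 13·8 = 105, valid modulo lcm(13, 9) = 117: x ≡ 105 (mod 117).
  Combine with x ≡ 3 (mod 5): since gcd(117, 5) = 1, we get a unique residue mod 585.
    Write x = 105 + 117·t and substitute into x ≡ 3 (mod 5): 117·t ≡ 3 − 105 = -102 (mod 5).
    Reduce coefficients mod 5: 2·t ≡ 3 (mod 5).
    The inverse of 2 mod 5 is 3 (since 2·3 = 6 = 1·5 + 1), so t ≡ 3·3 = 9 ≡ 4 (mod 5).
    Then x = 105 + 117·4 = 573, valid modulo lcm(117, 5) = 585: x ≡ 573 (mod 585).
Verify: 573 mod 13 = 1 ✓, 573 mod 9 = 6 ✓, 573 mod 5 = 3 ✓.

x ≡ 573 (mod 585).


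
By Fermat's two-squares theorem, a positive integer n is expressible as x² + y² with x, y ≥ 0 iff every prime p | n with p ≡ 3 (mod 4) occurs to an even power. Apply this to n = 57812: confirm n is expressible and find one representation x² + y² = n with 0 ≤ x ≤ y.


Step 1: Factor n = 57812 = 2^2 · 97 · 149.
Step 2: Check the mod-4 condition on each prime factor: 2 = 2 (special); 97 ≡ 1 (mod 4), exponent 1; 149 ≡ 1 (mod 4), exponent 1.
All primes ≡ 3 (mod 4) appear to even exponent (or don't appear), so by the two-squares theorem n IS expressible as a sum of two squares.
Step 3: Build a representation. Group n = k² · m with k = 2 and m = 97 · 149 = 14453 (a product of primes ≡ 1 (mod 4)); a representation of m scales to one of n via (k·x)² + (k·y)² = k²(x² + y²). Each prime p ≡ 1 (mod 4) is itself a sum of two squares; find a² by testing p − a² for a perfect square:
  97: 97 − 1² = 96, 97 − 2² = 93, 97 − 3² = 88, 97 − 4² = 81 = 9² ⇒ 97 = 4² + 9².
  149: 149 − 1² = 148, 149 − 2² = 145, 149 − 3² = 140, 149 − 4² = 133, 149 − 5² = 124, 149 − 6² = 113, 149 − 7² = 100 = 10² ⇒ 149 = 7² + 10².
  Combine using the Brahmagupta–Fibonacci identity (a² + b²)(c² + d²) = (ac − bd)² + (ad + bc)² = (ac + bd)² + (ad − bc)²:
  97 · 149 = 14453: from (4² + 9²)(7² + 10²), take (4·7 − 9·10, 4·10 + 9·7) = (28 − 90, 40 + 63) = (-62, 103); dropping signs (only squares matter) gives (62, 103); check 62² + 103² = 3844 + 10609 = 14453 ✓.
  Scale by k = 2: (2·62, 2·103) = (124, 206).
Step 4: Order so x ≤ y and verify: 124² + 206² = 15376 + 42436 = 57812 = n. ✓

n = 57812 = 124² + 206² (one valid representation with x ≤ y).


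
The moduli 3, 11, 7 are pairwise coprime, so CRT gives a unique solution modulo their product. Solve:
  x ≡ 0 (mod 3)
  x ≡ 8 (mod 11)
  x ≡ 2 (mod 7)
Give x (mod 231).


Moduli 3, 11, 7 are pairwise coprime; by CRT there is a unique solution modulo M = 3 · 11 · 7 = 231.
Solve pairwise, accumulating the modulus:
  Start with x ≡ 0 (mod 3).
  Combine with x ≡ 8 (mod 11): since gcd(3, 11) = 1, we get a unique residue mod 33.
    Write x = 0 + 3·t and substitute into x ≡ 8 (mod 11): 3·t ≡ 8 − 0 = 8 (mod 11).
    The inverse of 3 mod 11 is 4 (since 3·4 = 12 = 1·11 + 1), so t ≡ 4·8 = 32 ≡ 10 (mod 11).
    Then x = 0 + 3·10 = 30, valid modulo lcm(3, 11) = 33: x ≡ 30 (mod 33).
  Combine with x ≡ 2 (mod 7): since gcd(33, 7) = 1, we get a unique residue mod 231.
    Write x = 30 + 33·t and substitute into x ≡ 2 (mod 7): 33·t ≡ 2 − 30 = -28 (mod 7).
    Reduce coefficients mod 7: 5·t ≡ 0 (mod 7).
    The inverse of 5 mod 7 is 3 (since 5·3 = 15 = 2·7 + 1), so t ≡ 3·0 = 0 ≡ 0 (mod 7).
    Then x = 30 + 33·0 = 30, valid modulo lcm(33, 7) = 231: x ≡ 30 (mod 231).
Verify: 30 mod 3 = 0 ✓, 30 mod 11 = 8 ✓, 30 mod 7 = 2 ✓.

x ≡ 30 (mod 231).


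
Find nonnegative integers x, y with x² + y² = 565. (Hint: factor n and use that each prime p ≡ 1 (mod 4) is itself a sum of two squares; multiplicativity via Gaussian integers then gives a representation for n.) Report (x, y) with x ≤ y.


Step 1: Factor n = 565 = 5 · 113.
Step 2: Check the mod-4 condition on each prime factor: 5 ≡ 1 (mod 4), exponent 1; 113 ≡ 1 (mod 4), exponent 1.
All primes ≡ 3 (mod 4) appear to even exponent (or don't appear), so by the two-squares theorem n IS expressible as a sum of two squares.
Step 3: Build a representation. Here n = 5 · 113 is a product of primes ≡ 1 (mod 4). Each prime p ≡ 1 (mod 4) is itself a sum of two squares; find a² by testing p − a² for a perfect square:
  5: 5 − 1² = 4 = 2² ⇒ 5 = 1² + 2².
  113: 113 − 1² = 112, 113 − 2² = 109, 113 − 3² = 104, 113 − 4² = 97, 113 − 5² = 88, 113 − 6² = 77, 113 − 7² = 64 = 8² ⇒ 113 = 7² + 8².
  Combine using the Brahmagupta–Fibonacci identity (a² + b²)(c² + d²) = (ac − bd)² + (ad + bc)² = (ac + bd)² + (ad − bc)²:
  5 · 113 = 565: from (1² + 2²)(7² + 8²), take (1·7 − 2·8, 1·8 + 2·7) = (7 − 16, 8 + 14) = (-9, 22); dropping signs (only squares matter) gives (9, 22); check 9² + 22² = 81 + 484 = 565 ✓.
Step 4: Order so x ≤ y and verify: 9² + 22² = 81 + 484 = 565 = n. ✓

n = 565 = 9² + 22² (one valid representation with x ≤ y).


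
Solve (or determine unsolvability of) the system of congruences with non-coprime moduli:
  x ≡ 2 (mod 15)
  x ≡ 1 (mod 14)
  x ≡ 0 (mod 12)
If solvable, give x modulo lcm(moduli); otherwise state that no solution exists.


Moduli 15, 14, 12 are not pairwise coprime, so CRT works modulo lcm(m_i) when all pairwise compatibility conditions hold.
Pairwise compatibility: gcd(m_i, m_j) must divide a_i - a_j for every pair.
Merge one congruence at a time:
  Start: x ≡ 2 (mod 15).
  Combine with x ≡ 1 (mod 14): gcd(15, 14) = 1; 1 - 2 = -1, which IS divisible by 1, so compatible.
    Write x = 2 + 15·t and substitute into x ≡ 1 (mod 14): 15·t ≡ 1 − 2 = -1 (mod 14).
    Reduce coefficients mod 14: 1·t ≡ 13 (mod 14).
    So t ≡ 13 (mod 14).
    Then x = 2 + 15·13 = 197, valid modulo lcm(15, 14) = 210: x ≡ 197 (mod 210).
  Combine with x ≡ 0 (mod 12): gcd(210, 12) = 6, and 0 - 197 = -197 is NOT divisible by 6.
    ⇒ system is inconsistent (no integer solution).

No solution (the system is inconsistent).


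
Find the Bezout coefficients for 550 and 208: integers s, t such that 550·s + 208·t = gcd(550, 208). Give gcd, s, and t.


Euclidean algorithm on (550, 208) — divide until remainder is 0:
  550 = 2 · 208 + 134
  208 = 1 · 134 + 74
  134 = 1 · 74 + 60
  74 = 1 · 60 + 14
  60 = 4 · 14 + 4
  14 = 3 · 4 + 2
  4 = 2 · 2 + 0
gcd(550, 208) = 2.
Track Bezout coefficients alongside the remainders: start with r₀ = 550 = a·1 + b·0 (s = 1, t = 0) and r₁ = 208 = a·0 + b·1 (s = 0, t = 1); each new remainder r_{k+1} = r_{k-1} − q_k·r_k inherits s_{k+1} = s_{k-1} − q_k·s_k, t_{k+1} = t_{k-1} − q_k·t_k, so r_k = a·s_k + b·t_k at every step:
  q = 2: r = 134, s = 1 − 2·0 = 1, t = 0 − 2·1 = -2  (check: 550·1 + 208·(-2) = 134)
  q = 1: r = 74, s = 0 − 1·1 = -1, t = 1 − 1·(-2) = 3  (check: 550·(-1) + 208·3 = 74)
  q = 1: r = 60, s = 1 − 1·(-1) = 2, t = -2 − 1·3 = -5  (check: 550·2 + 208·(-5) = 60)
  q = 1: r = 14, s = -1 − 1·2 = -3, t = 3 − 1·(-5) = 8  (check: 550·(-3) + 208·8 = 14)
  q = 4: r = 4, s = 2 − 4·(-3) = 14, t = -5 − 4·8 = -37  (check: 550·14 + 208·(-37) = 4)
  q = 3: r = 2, s = -3 − 3·14 = -45, t = 8 − 3·(-37) = 119  (check: 550·(-45) + 208·119 = 2)
The row with r = 2 (the gcd) gives the Bezout coefficients s = -45, t = 119.
Result: 550 · (-45) + 208 · (119) = 2.

gcd(550, 208) = 2; s = -45, t = 119 (check: 550·(-45) + 208·119 = 2).


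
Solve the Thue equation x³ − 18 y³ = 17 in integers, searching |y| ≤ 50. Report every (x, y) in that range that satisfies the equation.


The equation is x³ - 18y³ = 17. For fixed y, x³ = 18·y³ + 17, so a solution requires the RHS to be a perfect cube.
Strategy: iterate y from -50 to 50, compute RHS = 18·y³ + 17, and check whether it is a (positive or negative) perfect cube.
Check small values of y:
  y = 0: RHS = 17 is not a perfect cube.
  y = 1: RHS = 35 is not a perfect cube.
  y = -1: RHS = -1 = (-1)³ ⇒ x = -1 works.
  y = 2: RHS = 161 is not a perfect cube.
  y = -2: RHS = -127 is not a perfect cube.
  y = 3: RHS = 503 is not a perfect cube.
  y = -3: RHS = -469 is not a perfect cube.
Continuing the search up to |y| = 50 finds no further solutions beyond those listed.
Collected solutions: (-1, -1).

Solutions (with |y| ≤ 50): (-1, -1).


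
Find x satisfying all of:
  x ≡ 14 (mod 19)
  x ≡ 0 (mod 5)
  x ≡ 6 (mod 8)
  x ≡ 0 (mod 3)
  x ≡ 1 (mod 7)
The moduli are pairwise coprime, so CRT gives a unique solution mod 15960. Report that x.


Product of moduli M = 19 · 5 · 8 · 3 · 7 = 15960.
Merge one congruence at a time:
  Start: x ≡ 14 (mod 19).
  Combine with x ≡ 0 (mod 5); new modulus lcm = 95.
    Write x = 14 + 19·t and substitute into x ≡ 0 (mod 5): 19·t ≡ 0 − 14 = -14 (mod 5).
    Reduce coefficients mod 5: 4·t ≡ 1 (mod 5).
    The inverse of 4 mod 5 is 4 (since 4·4 = 16 = 3·5 + 1), so t ≡ 4·1 = 4 ≡ 4 (mod 5).
    Then x = 14 + 19·4 = 90, valid modulo lcm(19, 5) = 95: x ≡ 90 (mod 95).
  Combine with x ≡ 6 (mod 8); new modulus lcm = 760.
    Write x = 90 + 95·t and substitute into x ≡ 6 (mod 8): 95·t ≡ 6 − 90 = -84 (mod 8).
    Reduce coefficients mod 8: 7·t ≡ 4 (mod 8).
    The inverse of 7 mod 8 is 7 (since 7·7 = 49 = 6·8 + 1), so t ≡ 7·4 = 28 ≡ 4 (mod 8).
    Then x = 90 + 95·4 = 470, valid modulo lcm(95, 8) = 760: x ≡ 470 (mod 760).
  Combine with x ≡ 0 (mod 3); new modulus lcm = 2280.
    Write x = 470 + 760·t and substitute into x ≡ 0 (mod 3): 760·t ≡ 0 − 470 = -470 (mod 3).
    Reduce coefficients mod 3: 1·t ≡ 1 (mod 3).
    So t ≡ 1 (mod 3).
    Then x = 470 + 760·1 = 1230, valid modulo lcm(760, 3) = 2280: x ≡ 1230 (mod 2280).
  Combine with x ≡ 1 (mod 7); new modulus lcm = 15960.
    Write x = 1230 + 2280·t and substitute into x ≡ 1 (mod 7): 2280·t ≡ 1 − 1230 = -1229 (mod 7).
    Reduce coefficients mod 7: 5·t ≡ 3 (mod 7).
    The inverse of 5 mod 7 is 3 (since 5·3 = 15 = 2·7 + 1), so t ≡ 3·3 = 9 ≡ 2 (mod 7).
    Then x = 1230 + 2280·2 = 5790, valid modulo lcm(2280, 7) = 15960: x ≡ 5790 (mod 15960).
Verify against each original: 5790 mod 19 = 14, 5790 mod 5 = 0, 5790 mod 8 = 6, 5790 mod 3 = 0, 5790 mod 7 = 1.

x ≡ 5790 (mod 15960).
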